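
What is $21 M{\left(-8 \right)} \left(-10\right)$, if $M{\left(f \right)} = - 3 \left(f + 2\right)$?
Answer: $-3780$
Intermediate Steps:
$M{\left(f \right)} = -6 - 3 f$ ($M{\left(f \right)} = - 3 \left(2 + f\right) = -6 - 3 f$)
$21 M{\left(-8 \right)} \left(-10\right) = 21 \left(-6 - -24\right) \left(-10\right) = 21 \left(-6 + 24\right) \left(-10\right) = 21 \cdot 18 \left(-10\right) = 378 \left(-10\right) = -3780$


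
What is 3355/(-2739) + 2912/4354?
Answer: -43063/77439 ≈ -0.55609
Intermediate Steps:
3355/(-2739) + 2912/4354 = 3355*(-1/2739) + 2912*(1/4354) = -305/249 + 208/311 = -43063/77439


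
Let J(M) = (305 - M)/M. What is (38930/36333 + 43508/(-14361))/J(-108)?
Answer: 4086809736/7981274147 ≈ 0.51205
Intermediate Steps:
J(M) = (305 - M)/M
(38930/36333 + 43508/(-14361))/J(-108) = (38930/36333 + 43508/(-14361))/(((305 - 1*(-108))/(-108))) = (38930*(1/36333) + 43508*(-1/14361))/((-(305 + 108)/108)) = (38930/36333 - 43508/14361)/((-1/108*413)) = -340567478/(173926071*(-413/108)) = -340567478/173926071*(-108/413) = 4086809736/7981274147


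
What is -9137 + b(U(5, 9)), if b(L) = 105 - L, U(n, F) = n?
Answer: -9037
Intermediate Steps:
-9137 + b(U(5, 9)) = -9137 + (105 - 1*5) = -9137 + (105 - 5) = -9137 + 100 = -9037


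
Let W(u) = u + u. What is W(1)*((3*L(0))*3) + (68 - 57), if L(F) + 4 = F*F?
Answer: -61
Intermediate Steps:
L(F) = -4 + F**2 (L(F) = -4 + F*F = -4 + F**2)
W(u) = 2*u
W(1)*((3*L(0))*3) + (68 - 57) = (2*1)*((3*(-4 + 0**2))*3) + (68 - 57) = 2*((3*(-4 + 0))*3) + 11 = 2*((3*(-4))*3) + 11 = 2*(-12*3) + 11 = 2*(-36) + 11 = -72 + 11 = -61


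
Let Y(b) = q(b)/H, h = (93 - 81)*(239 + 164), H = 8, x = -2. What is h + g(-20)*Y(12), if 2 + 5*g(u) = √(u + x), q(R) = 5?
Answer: 19343/4 + I*√22/8 ≈ 4835.8 + 0.5863*I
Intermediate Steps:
h = 4836 (h = 12*403 = 4836)
Y(b) = 5/8
g(u) = -⅖ + √(-2 + u)/5 (g(u) = -⅖ + √(u - 2)/5 = -⅖ + √(-2 + u)/5)
h + g(-20)*Y(12) = 4836 + (-⅖ + √(-2 - 20)/5)*(5/8) = 4836 + (-⅖ + √(-22)/5)*(5/8) = 4836 + (-⅖ + (I*√22)/5)*(5/8) = 4836 + (-⅖ + I*√22/5)*(5/8) = 4836 + (-¼ + I*√22/8) = 19343/4 + I*√22/8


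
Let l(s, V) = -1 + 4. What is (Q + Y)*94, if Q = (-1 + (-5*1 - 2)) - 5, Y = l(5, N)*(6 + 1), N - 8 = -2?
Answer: 752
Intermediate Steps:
N = 6 (N = 8 - 2 = 6)
l(s, V) = 3
Y = 21 (Y = 3*(6 + 1) = 3*7 = 21)
Q = -13 (Q = (-1 + (-5 - 2)) - 5 = (-1 - 7) - 5 = -8 - 5 = -13)
(Q + Y)*94 = (-13 + 21)*94 = 8*94 = 752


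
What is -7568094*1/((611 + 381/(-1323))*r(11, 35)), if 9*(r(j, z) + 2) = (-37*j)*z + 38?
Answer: 15018882543/1915566950 ≈ 7.8404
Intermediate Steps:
r(j, z) = 20/9 - 37*j*z/9 (r(j, z) = -2 + ((-37*j)*z + 38)/9 = -2 + (-37*j*z + 38)/9 = -2 + (38 - 37*j*z)/9 = -2 + (38/9 - 37*j*z/9) = 20/9 - 37*j*z/9)
-7568094*1/((611 + 381/(-1323))*r(11, 35)) = -7568094*1/((611 + 381/(-1323))*(20/9 - 37/9*11*35)) = -7568094*1/((611 + 381*(-1/1323))*(20/9 - 14245/9)) = -7568094*(-9/(14225*(611 - 127/441))) = -7568094/((269324/441)*(-14225/9)) = -7568094/(-3831133900/3969) = -7568094*(-3969/3831133900) = 15018882543/1915566950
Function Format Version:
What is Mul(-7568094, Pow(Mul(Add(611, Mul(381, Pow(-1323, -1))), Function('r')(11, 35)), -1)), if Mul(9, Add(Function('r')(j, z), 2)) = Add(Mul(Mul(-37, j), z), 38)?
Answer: Rational(15018882543, 1915566950) ≈ 7.8404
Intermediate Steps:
Function('r')(j, z) = Add(Rational(20, 9), Mul(Rational(-37, 9), j, z)) (Function('r')(j, z) = Add(-2, Mul(Rational(1, 9), Add(Mul(Mul(-37, j), z), 38))) = Add(-2, Mul(Rational(1, 9), Add(Mul(-37, j, z), 38))) = Add(-2, Mul(Rational(1, 9), Add(38, Mul(-37, j, z)))) = Add(-2, Add(Rational(38, 9), Mul(Rational(-37, 9), j, z))) = Add(Rational(20, 9), Mul(Rational(-37, 9), j, z)))
Mul(-7568094, Pow(Mul(Add(611, Mul(381, Pow(-1323, -1))), Function('r')(11, 35)), -1)) = Mul(-7568094, Pow(Mul(Add(611, Mul(381, Pow(-1323, -1))), Add(Rational(20, 9), Mul(Rational(-37, 9), 11, 35))), -1)) = Mul(-7568094, Pow(Mul(Add(611, Mul(381, Rational(-1, 1323))), Add(Rational(20, 9), Rational(-14245, 9))), -1)) = Mul(-7568094, Pow(Mul(Add(611, Rational(-127, 441)), Rational(-14225, 9)), -1)) = Mul(-7568094, Pow(Mul(Rational(269324, 441), Rational(-14225, 9)), -1)) = Mul(-7568094, Pow(Rational(-3831133900, 3969), -1)) = Mul(-7568094, Rational(-3969, 3831133900)) = Rational(15018882543, 1915566950)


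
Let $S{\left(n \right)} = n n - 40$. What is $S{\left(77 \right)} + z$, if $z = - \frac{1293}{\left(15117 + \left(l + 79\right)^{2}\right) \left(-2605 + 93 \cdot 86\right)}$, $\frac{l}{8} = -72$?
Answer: $\frac{8324958454209}{1413645518} \approx 5889.0$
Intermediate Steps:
$l = -576$ ($l = 8 \left(-72\right) = -576$)
$S{\left(n \right)} = -40 + n^{2}$ ($S{\left(n \right)} = n^{2} - 40 = -40 + n^{2}$)
$z = - \frac{1293}{1413645518}$ ($z = - \frac{1293}{\left(15117 + \left(-576 + 79\right)^{2}\right) \left(-2605 + 93 \cdot 86\right)} = - \frac{1293}{\left(15117 + \left(-497\right)^{2}\right) \left(-2605 + 7998\right)} = - \frac{1293}{\left(15117 + 247009\right) 5393} = - \frac{1293}{262126 \cdot 5393} = - \frac{1293}{1413645518} \approx -9.1466 \cdot 10^{-7}$)
$S{\left(77 \right)} + z = \left(-40 + 77^{2}\right) - \frac{1293}{1413645518} = \left(-40 + 5929\right) - \frac{1293}{1413645518} = 5889 - \frac{1293}{1413645518} = \frac{8324958454209}{1413645518}$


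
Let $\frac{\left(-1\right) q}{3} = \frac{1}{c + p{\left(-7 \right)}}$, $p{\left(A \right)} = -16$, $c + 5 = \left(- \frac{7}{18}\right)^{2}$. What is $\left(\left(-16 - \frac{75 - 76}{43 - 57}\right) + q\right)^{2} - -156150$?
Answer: $\frac{28546816477761}{182520100} \approx 1.564 \cdot 10^{5}$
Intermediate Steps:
$c = - \frac{1571}{324}$ ($c = -5 + \left(- \frac{7}{18}\right)^{2} = -5 + \frac{49}{324} = - \frac{1571}{324} \approx -4.8488$)
$q = \frac{972}{6755}$ ($q = - \frac{3}{- \frac{1571}{324} - 16} = - \frac{3}{- \frac{6755}{324}} = \left(-3\right) \left(- \frac{324}{6755}\right) = \frac{972}{6755} \approx 0.14389$)
$\left(\left(-16 - \frac{75 - 76}{43 - 57}\right) + q\right)^{2} - -156150 = \left(\left(-16 - \frac{75 - 76}{43 - 57}\right) + \frac{972}{6755}\right)^{2} - -156150 = \left(\left(-16 - - \frac{1}{-14}\right) + \frac{972}{6755}\right)^{2} + 156150 = \left(\left(-16 - \left(-1\right) \left(- \frac{1}{14}\right)\right) + \frac{972}{6755}\right)^{2} + 156150 = \left(\left(-16 - \frac{1}{14}\right) + \frac{972}{6755}\right)^{2} + 156150 = \left(- \frac{225}{14} + \frac{972}{6755}\right)^{2} + 156150 = \left(- \frac{215181}{13510}\right)^{2} + 156150 = \frac{46302862761}{182520100} + 156150 = \frac{28546816477761}{182520100}$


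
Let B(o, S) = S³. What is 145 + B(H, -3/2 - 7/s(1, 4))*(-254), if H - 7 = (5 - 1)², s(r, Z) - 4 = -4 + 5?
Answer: 3169903/500 ≈ 6339.8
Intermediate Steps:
s(r, Z) = 5 (s(r, Z) = 4 + (-4 + 5) = 4 + 1 = 5)
H = 23 (H = 7 + (5 - 1)² = 7 + 4² = 7 + 16 = 23)
145 + B(H, -3/2 - 7/s(1, 4))*(-254) = 145 + (-3/2 - 7/5)³*(-254) = 145 + (-29/10)³*(-254) = 145 - 24389/1000*(-254) = 145 + 3097403/500 = 3169903/500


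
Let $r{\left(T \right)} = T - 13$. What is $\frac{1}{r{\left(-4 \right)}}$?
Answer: $- \frac{1}{17} \approx -0.058824$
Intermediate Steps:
$r{\left(T \right)} = -13 + T$
$\frac{1}{r{\left(-4 \right)}} = \frac{1}{-13 - 4} = \frac{1}{-17} = - \frac{1}{17}$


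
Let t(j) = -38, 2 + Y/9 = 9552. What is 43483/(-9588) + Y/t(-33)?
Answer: -412870477/182172 ≈ -2266.4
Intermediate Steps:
Y = 85950 (Y = -18 + 9*9552 = -18 + 85968 = 85950)
43483/(-9588) + Y/t(-33) = 43483/(-9588) + 85950/(-38) = 43483*(-1/9588) + 85950*(-1/38) = -43483/9588 - 42975/19 = -412870477/182172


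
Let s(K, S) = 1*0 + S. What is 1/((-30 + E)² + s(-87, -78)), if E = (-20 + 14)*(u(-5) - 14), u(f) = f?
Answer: 1/6978 ≈ 0.00014331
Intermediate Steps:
s(K, S) = S (s(K, S) = 0 + S = S)
E = 114 (E = (-20 + 14)*(-5 - 14) = -6*(-19) = 114)
1/((-30 + E)² + s(-87, -78)) = 1/((-30 + 114)² - 78) = 1/(84² - 78) = 1/(7056 - 78) = 1/6978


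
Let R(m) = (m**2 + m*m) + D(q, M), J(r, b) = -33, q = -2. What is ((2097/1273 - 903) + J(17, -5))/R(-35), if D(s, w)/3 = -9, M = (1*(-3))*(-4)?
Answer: -1189431/3084479 ≈ -0.38562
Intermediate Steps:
M = 12 (M = -3*(-4) = 12)
D(s, w) = -27 (D(s, w) = 3*(-9) = -27)
R(m) = -27 + 2*m**2 (R(m) = (m**2 + m*m) - 27 = (m**2 + m**2) - 27 = 2*m**2 - 27 = -27 + 2*m**2)
((2097/1273 - 903) + J(17, -5))/R(-35) = ((2097/1273 - 903) - 33)/(-27 + 2*(-35)**2) = ((2097*(1/1273) - 903) - 33)/(-27 + 2*1225) = ((2097/1273 - 903) - 33)/(-27 + 2450) = (-1147422/1273 - 33)/2423 = -1189431/1273*1/2423 = -1189431/3084479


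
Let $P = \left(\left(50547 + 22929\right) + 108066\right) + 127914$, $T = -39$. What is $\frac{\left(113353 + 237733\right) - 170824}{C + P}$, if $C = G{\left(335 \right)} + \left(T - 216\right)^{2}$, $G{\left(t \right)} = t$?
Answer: $\frac{90131}{187408} \approx 0.48093$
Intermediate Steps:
$P = 309456$ ($P = \left(73476 + 108066\right) + 127914 = 181542 + 127914 = 309456$)
$C = 65360$ ($C = 335 + \left(-39 - 216\right)^{2} = 335 + \left(-255\right)^{2} = 335 + 65025 = 65360$)
$\frac{\left(113353 + 237733\right) - 170824}{C + P} = \frac{\left(113353 + 237733\right) - 170824}{65360 + 309456} = \frac{351086 - 170824}{374816} = 180262 \cdot \frac{1}{374816} = \frac{90131}{187408}$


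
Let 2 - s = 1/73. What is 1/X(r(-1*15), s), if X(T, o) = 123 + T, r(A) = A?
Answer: 1/108 ≈ 0.0092593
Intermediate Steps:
s = 145/73 (s = 2 - 1/73 = 145/73 ≈ 1.9863)
1/X(r(-1*15), s) = 1/(123 - 1*15) = 1/(123 - 15) = 1/108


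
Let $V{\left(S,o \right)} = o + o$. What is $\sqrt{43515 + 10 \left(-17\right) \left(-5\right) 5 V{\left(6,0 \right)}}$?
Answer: $3 \sqrt{4835} \approx 208.6$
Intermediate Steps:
$V{\left(S,o \right)} = 2 o$
$\sqrt{43515 + 10 \left(-17\right) \left(-5\right) 5 V{\left(6,0 \right)}} = \sqrt{43515 + 10 \left(-17\right) \left(-5\right) 5 \cdot 2 \cdot 0} = \sqrt{43515 - 170 \left(\left(-25\right) 0\right)} = \sqrt{43515 - 0} = \sqrt{43515 + 0} = \sqrt{43515} = 3 \sqrt{4835}$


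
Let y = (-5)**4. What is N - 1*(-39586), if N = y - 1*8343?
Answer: 31868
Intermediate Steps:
y = 625
N = -7718 (N = 625 - 1*8343 = 625 - 8343 = -7718)
N - 1*(-39586) = -7718 - 1*(-39586) = -7718 + 39586 = 31868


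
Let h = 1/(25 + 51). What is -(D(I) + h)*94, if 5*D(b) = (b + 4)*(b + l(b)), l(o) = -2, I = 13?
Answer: -668199/190 ≈ -3516.8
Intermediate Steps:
h = 1/76 ≈ 0.013158
D(b) = (-2 + b)*(4 + b)/5 (D(b) = ((b + 4)*(b - 2))/5 = ((4 + b)*(-2 + b))/5 = ((-2 + b)*(4 + b))/5 = (-2 + b)*(4 + b)/5)
-(D(I) + h)*94 = -((-8/5 + (⅕)*13² + (⅖)*13) + 1/76)*94 = -((-8/5 + (⅕)*169 + 26/5) + 1/76)*94 = -((-8/5 + 169/5 + 26/5) + 1/76)*94 = -(187/5 + 1/76)*94 = -14217*94/380 = -1*668199/190 = -668199/190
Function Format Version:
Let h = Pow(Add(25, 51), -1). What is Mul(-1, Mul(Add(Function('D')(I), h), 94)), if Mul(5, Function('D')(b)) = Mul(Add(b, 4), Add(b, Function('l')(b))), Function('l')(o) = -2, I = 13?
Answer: Rational(-668199, 190) ≈ -3516.8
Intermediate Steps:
h = Rational(1, 76) (h = Pow(76, -1) = Rational(1, 76) ≈ 0.013158)
Function('D')(b) = Mul(Rational(1, 5), Add(-2, b), Add(4, b)) (Function('D')(b) = Mul(Rational(1, 5), Mul(Add(b, 4), Add(b, -2))) = Mul(Rational(1, 5), Mul(Add(4, b), Add(-2, b))) = Mul(Rational(1, 5), Mul(Add(-2, b), Add(4, b))) = Mul(Rational(1, 5), Add(-2, b), Add(4, b)))
Mul(-1, Mul(Add(Function('D')(I), h), 94)) = Mul(-1, Mul(Add(Add(Rational(-8, 5), Mul(Rational(1, 5), Pow(13, 2)), Mul(Rational(2, 5), 13)), Rational(1, 76)), 94)) = Mul(-1, Mul(Add(Add(Rational(-8, 5), Mul(Rational(1, 5), 169), Rational(26, 5)), Rational(1, 76)), 94)) = Mul(-1, Mul(Add(Add(Rational(-8, 5), Rational(169, 5), Rational(26, 5)), Rational(1, 76)), 94)) = Mul(-1, Mul(Add(Rational(187, 5), Rational(1, 76)), 94)) = Mul(-1, Mul(Rational(14217, 380), 94)) = Mul(-1, Rational(668199, 190)) = Rational(-668199, 190)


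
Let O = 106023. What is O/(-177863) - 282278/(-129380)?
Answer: 18244778087/11505957470 ≈ 1.5857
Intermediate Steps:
O/(-177863) - 282278/(-129380) = 106023/(-177863) - 282278/(-129380) = 106023*(-1/177863) - 282278*(-1/129380) = -106023/177863 + 141139/64690 = 18244778087/11505957470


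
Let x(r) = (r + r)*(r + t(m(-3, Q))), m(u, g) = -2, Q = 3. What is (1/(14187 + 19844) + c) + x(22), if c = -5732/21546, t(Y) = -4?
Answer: 290262320623/366615963 ≈ 791.73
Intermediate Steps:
x(r) = 2*r*(-4 + r) (x(r) = (r + r)*(r - 4) = (2*r)*(-4 + r) = 2*r*(-4 + r))
c = -2866/10773 (c = -5732*1/21546 = -2866/10773 ≈ -0.26604)
(1/(14187 + 19844) + c) + x(22) = (1/(14187 + 19844) - 2866/10773) + 2*22*(-4 + 22) = (1/34031 - 2866/10773) + 2*22*18 = (1/34031 - 2866/10773) + 792 = -97522073/366615963 + 792 = 290262320623/366615963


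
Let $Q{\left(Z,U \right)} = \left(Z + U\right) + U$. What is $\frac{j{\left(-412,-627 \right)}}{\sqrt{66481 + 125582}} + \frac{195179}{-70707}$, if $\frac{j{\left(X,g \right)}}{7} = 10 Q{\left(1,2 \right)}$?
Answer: $- \frac{195179}{70707} + \frac{350 \sqrt{192063}}{192063} \approx -1.9618$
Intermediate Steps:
$Q{\left(Z,U \right)} = Z + 2 U$ ($Q{\left(Z,U \right)} = \left(U + Z\right) + U = Z + 2 U$)
$j{\left(X,g \right)} = 350$ ($j{\left(X,g \right)} = 7 \cdot 10 \left(1 + 2 \cdot 2\right) = 7 \cdot 10 \left(1 + 4\right) = 7 \cdot 10 \cdot 5 = 7 \cdot 50 = 350$)
$\frac{j{\left(-412,-627 \right)}}{\sqrt{66481 + 125582}} + \frac{195179}{-70707} = \frac{350}{\sqrt{66481 + 125582}} + \frac{195179}{-70707} = \frac{350}{\sqrt{192063}} + 195179 \left(- \frac{1}{70707}\right) = 350 \frac{\sqrt{192063}}{192063} - \frac{195179}{70707} = \frac{350 \sqrt{192063}}{192063} - \frac{195179}{70707} = - \frac{195179}{70707} + \frac{350 \sqrt{192063}}{192063}$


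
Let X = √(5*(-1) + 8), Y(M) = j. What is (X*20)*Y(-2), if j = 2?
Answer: 40*√3 ≈ 69.282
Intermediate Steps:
Y(M) = 2
X = √3 (X = √(-5 + 8) = √3 ≈ 1.7320)
(X*20)*Y(-2) = (√3*20)*2 = (20*√3)*2 = 40*√3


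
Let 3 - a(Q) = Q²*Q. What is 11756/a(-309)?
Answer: 2939/7375908 ≈ 0.00039846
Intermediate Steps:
a(Q) = 3 - Q³ (a(Q) = 3 - Q²*Q = 3 - Q³)
11756/a(-309) = 11756/(3 - 1*(-309)³) = 11756/(3 - 1*(-29503629)) = 11756/(3 + 29503629) = 11756/29503632 = 11756*(1/29503632) = 2939/7375908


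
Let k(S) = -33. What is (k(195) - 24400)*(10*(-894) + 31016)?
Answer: -539382908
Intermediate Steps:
(k(195) - 24400)*(10*(-894) + 31016) = (-33 - 24400)*(10*(-894) + 31016) = -24433*(-8940 + 31016) = -24433*22076 = -539382908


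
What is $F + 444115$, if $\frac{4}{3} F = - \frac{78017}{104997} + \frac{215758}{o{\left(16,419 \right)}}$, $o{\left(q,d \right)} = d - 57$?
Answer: $\frac{5632432705513}{12669638} \approx 4.4456 \cdot 10^{5}$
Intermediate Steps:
$o{\left(q,d \right)} = -57 + d$
$F = \frac{5656425143}{12669638}$ ($F = \frac{3 \left(- \frac{78017}{104997} + \frac{215758}{-57 + 419}\right)}{4} = \frac{3 \left(\left(-78017\right) \frac{1}{104997} + \frac{215758}{362}\right)}{4} = \frac{3 \left(- \frac{78017}{104997} + 215758 \cdot \frac{1}{362}\right)}{4} = \frac{3 \left(- \frac{78017}{104997} + \frac{107879}{181}\right)}{4} = \frac{3}{4} \cdot \frac{11312850286}{19004457} = \frac{5656425143}{12669638} \approx 446.46$)
$F + 444115 = \frac{5656425143}{12669638} + 444115 = \frac{5632432705513}{12669638}$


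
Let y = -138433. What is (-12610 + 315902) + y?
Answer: 164859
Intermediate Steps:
(-12610 + 315902) + y = (-12610 + 315902) - 138433 = 303292 - 138433 = 164859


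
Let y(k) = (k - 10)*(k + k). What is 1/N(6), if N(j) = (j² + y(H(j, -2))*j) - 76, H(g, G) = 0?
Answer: -1/40 ≈ -0.025000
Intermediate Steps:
y(k) = 2*k*(-10 + k) (y(k) = (-10 + k)*(2*k) = 2*k*(-10 + k))
N(j) = -76 + j² (N(j) = (j² + (2*0*(-10 + 0))*j) - 76 = (j² + (2*0*(-10))*j) - 76 = (j² + 0*j) - 76 = (j² + 0) - 76 = j² - 76 = -76 + j²)
1/N(6) = 1/(-76 + 6²) = 1/(-76 + 36) = 1/(-40) = -1/40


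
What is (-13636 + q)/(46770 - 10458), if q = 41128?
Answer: 2291/3026 ≈ 0.75710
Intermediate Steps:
(-13636 + q)/(46770 - 10458) = (-13636 + 41128)/(46770 - 10458) = 27492/36312 = 27492*(1/36312) = 2291/3026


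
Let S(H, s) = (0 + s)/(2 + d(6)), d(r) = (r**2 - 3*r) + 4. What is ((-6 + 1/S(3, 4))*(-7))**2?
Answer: 0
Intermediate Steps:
d(r) = 4 + r**2 - 3*r
S(H, s) = s/24 (S(H, s) = (0 + s)/(2 + (4 + 6**2 - 3*6)) = s/(2 + (4 + 36 - 18)) = s/(2 + 22) = s/24)
((-6 + 1/S(3, 4))*(-7))**2 = ((-6 + 1/((1/24)*4))*(-7))**2 = ((-6 + 1/(1/6))*(-7))**2 = ((-6 + 1*6)*(-7))**2 = ((-6 + 6)*(-7))**2 = (0*(-7))**2 = 0**2 = 0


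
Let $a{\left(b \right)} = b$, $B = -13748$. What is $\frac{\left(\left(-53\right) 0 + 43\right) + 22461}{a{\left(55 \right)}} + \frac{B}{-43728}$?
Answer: $\frac{246202763}{601260} \approx 409.48$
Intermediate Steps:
$\frac{\left(\left(-53\right) 0 + 43\right) + 22461}{a{\left(55 \right)}} + \frac{B}{-43728} = \frac{\left(\left(-53\right) 0 + 43\right) + 22461}{55} - \frac{13748}{-43728} = \left(\left(0 + 43\right) + 22461\right) \frac{1}{55} - - \frac{3437}{10932} = \left(43 + 22461\right) \frac{1}{55} + \frac{3437}{10932} = 22504 \cdot \frac{1}{55} + \frac{3437}{10932} = \frac{22504}{55} + \frac{3437}{10932} = \frac{246202763}{601260}$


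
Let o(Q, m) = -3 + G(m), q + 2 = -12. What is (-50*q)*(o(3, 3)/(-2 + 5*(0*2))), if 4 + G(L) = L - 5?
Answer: 3150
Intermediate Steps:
q = -14 (q = -2 - 12 = -14)
G(L) = -9 + L (G(L) = -4 + (L - 5) = -4 + (-5 + L) = -9 + L)
o(Q, m) = -12 + m (o(Q, m) = -3 + (-9 + m) = -12 + m)
(-50*q)*(o(3, 3)/(-2 + 5*(0*2))) = (-50*(-14))*((-12 + 3)/(-2 + 5*(0*2))) = 700*(-9/(-2 + 5*0)) = 700*(-9/(-2 + 0)) = 700*(-9/(-2)) = 700*(-9*(-½)) = 700*(9/2) = 3150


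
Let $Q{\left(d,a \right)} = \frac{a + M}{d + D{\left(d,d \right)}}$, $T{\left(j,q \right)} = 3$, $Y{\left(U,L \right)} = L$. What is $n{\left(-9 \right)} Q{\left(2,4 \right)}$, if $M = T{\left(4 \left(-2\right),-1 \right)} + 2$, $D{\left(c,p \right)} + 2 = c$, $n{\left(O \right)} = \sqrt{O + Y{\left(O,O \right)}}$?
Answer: $\frac{27 i \sqrt{2}}{2} \approx 19.092 i$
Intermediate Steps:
$n{\left(O \right)} = \sqrt{2} \sqrt{O}$ ($n{\left(O \right)} = \sqrt{O + O} = \sqrt{2 O} = \sqrt{2} \sqrt{O}$)
$D{\left(c,p \right)} = -2 + c$
$M = 5$ ($M = 3 + 2 = 5$)
$Q{\left(d,a \right)} = \frac{5 + a}{-2 + 2 d}$ ($Q{\left(d,a \right)} = \frac{a + 5}{d + \left(-2 + d\right)} = \frac{5 + a}{-2 + 2 d}$)
$n{\left(-9 \right)} Q{\left(2,4 \right)} = \sqrt{2} \sqrt{-9} \frac{5 + 4}{2 \left(-1 + 2\right)} = \sqrt{2} \cdot 3 i \frac{1}{2} \cdot 1^{-1} \cdot 9 = 3 i \sqrt{2} \cdot \frac{1}{2} \cdot 1 \cdot 9 = 3 i \sqrt{2} \cdot \frac{9}{2} = \frac{27 i \sqrt{2}}{2}$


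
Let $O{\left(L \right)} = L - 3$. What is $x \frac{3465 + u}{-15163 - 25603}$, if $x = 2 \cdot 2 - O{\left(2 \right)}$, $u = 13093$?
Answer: $- \frac{2435}{1199} \approx -2.0309$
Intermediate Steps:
$O{\left(L \right)} = -3 + L$ ($O{\left(L \right)} = L - 3 = -3 + L$)
$x = 5$ ($x = 2 \cdot 2 - \left(-3 + 2\right) = 4 - -1 = 4 + 1 = 5$)
$x \frac{3465 + u}{-15163 - 25603} = 5 \frac{3465 + 13093}{-15163 - 25603} = 5 \frac{16558}{-40766} = 5 \cdot 16558 \left(- \frac{1}{40766}\right) = 5 \left(- \frac{487}{1199}\right) = - \frac{2435}{1199}$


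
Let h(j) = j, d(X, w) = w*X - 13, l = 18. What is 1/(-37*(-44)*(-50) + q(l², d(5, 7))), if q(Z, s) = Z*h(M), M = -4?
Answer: -1/82696 ≈ -1.2092e-5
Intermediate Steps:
d(X, w) = -13 + X*w (d(X, w) = X*w - 13 = -13 + X*w)
q(Z, s) = -4*Z (q(Z, s) = Z*(-4) = -4*Z)
1/(-37*(-44)*(-50) + q(l², d(5, 7))) = 1/(-37*(-44)*(-50) - 4*18²) = 1/(1628*(-50) - 4*324) = 1/(-81400 - 1296) = 1/(-82696) = -1/82696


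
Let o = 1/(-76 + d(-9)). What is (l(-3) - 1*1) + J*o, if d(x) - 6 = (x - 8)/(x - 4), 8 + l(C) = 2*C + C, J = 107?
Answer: -17465/893 ≈ -19.558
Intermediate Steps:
l(C) = -8 + 3*C (l(C) = -8 + (2*C + C) = -8 + 3*C)
d(x) = 6 + (-8 + x)/(-4 + x) (d(x) = 6 + (x - 8)/(x - 4) = 6 + (-8 + x)/(-4 + x))
o = -13/893 (o = 1/(-76 + (-32 + 7*(-9))/(-4 - 9)) = 1/(-76 + (-32 - 63)/(-13)) = 1/(-76 - 1/13*(-95)) = 1/(-76 + 95/13) = 1/(-893/13) = -13/893 ≈ -0.014558)
(l(-3) - 1*1) + J*o = ((-8 + 3*(-3)) - 1*1) + 107*(-13/893) = ((-8 - 9) - 1) - 1391/893 = (-17 - 1) - 1391/893 = -18 - 1391/893 = -17465/893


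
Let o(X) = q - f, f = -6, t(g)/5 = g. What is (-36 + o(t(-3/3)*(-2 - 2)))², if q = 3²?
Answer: 441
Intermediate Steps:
t(g) = 5*g
q = 9
o(X) = 15 (o(X) = 9 - 1*(-6) = 9 + 6 = 15)
(-36 + o(t(-3/3)*(-2 - 2)))² = (-36 + 15)² = (-21)² = 441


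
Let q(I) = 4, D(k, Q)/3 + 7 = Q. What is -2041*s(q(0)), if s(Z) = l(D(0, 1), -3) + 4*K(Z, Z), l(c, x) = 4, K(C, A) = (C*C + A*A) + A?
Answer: -302068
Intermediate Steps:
D(k, Q) = -21 + 3*Q
K(C, A) = A + A² + C² (K(C, A) = (C² + A²) + A = (A² + C²) + A = A + A² + C²)
s(Z) = 4 + 4*Z + 8*Z² (s(Z) = 4 + 4*(Z + Z² + Z²) = 4 + 4*(Z + 2*Z²) = 4 + (4*Z + 8*Z²) = 4 + 4*Z + 8*Z²)
-2041*s(q(0)) = -2041*(4 + 4*4 + 8*4²) = -2041*(4 + 16 + 8*16) = -2041*(4 + 16 + 128) = -2041*148 = -302068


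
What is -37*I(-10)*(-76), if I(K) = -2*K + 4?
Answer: 67488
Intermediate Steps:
I(K) = 4 - 2*K
-37*I(-10)*(-76) = -37*(4 - 2*(-10))*(-76) = -37*(4 + 20)*(-76) = -37*24*(-76) = -888*(-76) = 67488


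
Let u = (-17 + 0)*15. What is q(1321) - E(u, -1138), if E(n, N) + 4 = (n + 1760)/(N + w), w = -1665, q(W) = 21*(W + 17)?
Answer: 78771411/2803 ≈ 28103.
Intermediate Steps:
q(W) = 357 + 21*W (q(W) = 21*(17 + W) = 357 + 21*W)
u = -255 (u = -17*15 = -255)
E(n, N) = -4 + (1760 + n)/(-1665 + N) (E(n, N) = -4 + (n + 1760)/(N - 1665) = -4 + (1760 + n)/(-1665 + N))
q(1321) - E(u, -1138) = (357 + 21*1321) - (8420 - 255 - 4*(-1138))/(-1665 - 1138) = (357 + 27741) - (8420 - 255 + 4552)/(-2803) = 28098 - (-1)*12717/2803 = 28098 - 1*(-12717/2803) = 28098 + 12717/2803 = 78771411/2803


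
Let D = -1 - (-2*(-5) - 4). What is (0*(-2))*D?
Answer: 0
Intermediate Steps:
D = -7 (D = -1 - (10 - 4) = -1 - 1*6 = -1 - 6 = -7)
(0*(-2))*D = (0*(-2))*(-7) = 0*(-7) = 0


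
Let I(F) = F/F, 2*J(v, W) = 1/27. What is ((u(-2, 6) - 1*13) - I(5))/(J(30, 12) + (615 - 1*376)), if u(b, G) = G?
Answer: -432/12907 ≈ -0.033470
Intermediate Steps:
J(v, W) = 1/54 (J(v, W) = (1/2)/27 = (1/2)*(1/27) = 1/54)
I(F) = 1
((u(-2, 6) - 1*13) - I(5))/(J(30, 12) + (615 - 1*376)) = ((6 - 1*13) - 1*1)/(1/54 + (615 - 1*376)) = ((6 - 13) - 1)/(1/54 + (615 - 376)) = (-7 - 1)/(1/54 + 239) = -8/(12907/54) = (54/12907)*(-8) = -432/12907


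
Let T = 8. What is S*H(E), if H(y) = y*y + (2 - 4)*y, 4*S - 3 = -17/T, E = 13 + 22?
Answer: 8085/32 ≈ 252.66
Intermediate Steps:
E = 35
S = 7/32 (S = ¾ + (-17/8)/4 = ¾ + (-17*⅛)/4 = ¾ + (¼)*(-17/8) = ¾ - 17/32 = 7/32 ≈ 0.21875)
H(y) = y² - 2*y
S*H(E) = 7*(35*(-2 + 35))/32 = 7*(35*33)/32 = (7/32)*1155 = 8085/32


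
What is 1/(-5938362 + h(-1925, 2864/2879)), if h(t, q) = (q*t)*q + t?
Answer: -8288641/49252696184767 ≈ -1.6829e-7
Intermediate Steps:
h(t, q) = t + t*q**2 (h(t, q) = t*q**2 + t = t + t*q**2)
1/(-5938362 + h(-1925, 2864/2879)) = 1/(-5938362 - 1925*(1 + (2864/2879)**2)) = 1/(-5938362 - 1925*(1 + 8202496/8288641)) = 1/(-5938362 - 1925*16491137/8288641) = 1/(-5938362 - 31745438725/8288641) = 1/(-49252696184767/8288641) = -8288641/49252696184767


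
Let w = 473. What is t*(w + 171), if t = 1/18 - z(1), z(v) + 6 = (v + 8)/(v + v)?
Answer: 9016/9 ≈ 1001.8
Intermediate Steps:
z(v) = -6 + (8 + v)/(2*v) (z(v) = -6 + (v + 8)/(v + v) = -6 + (8 + v)/((2*v)) = -6 + (8 + v)*(1/(2*v)) = -6 + (8 + v)/(2*v))
t = 14/9 (t = 1/18 - (-11/2 + 4/1) = 1/18 - (-11/2 + 4*1) = 1/18 - (-11/2 + 4) = 1/18 - 1*(-3/2) = 1/18 + 3/2 = 14/9 ≈ 1.5556)
t*(w + 171) = 14*(473 + 171)/9 = (14/9)*644 = 9016/9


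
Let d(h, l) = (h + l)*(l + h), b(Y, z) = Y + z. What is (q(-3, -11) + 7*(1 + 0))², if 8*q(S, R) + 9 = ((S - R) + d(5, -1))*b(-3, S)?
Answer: 9409/64 ≈ 147.02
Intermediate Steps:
d(h, l) = (h + l)² (d(h, l) = (h + l)*(h + l) = (h + l)²)
q(S, R) = -9/8 + (-3 + S)*(16 + S - R)/8 (q(S, R) = -9/8 + (((S - R) + (5 - 1)²)*(-3 + S))/8 = -9/8 + (((S - R) + 4²)*(-3 + S))/8 = -9/8 + (((S - R) + 16)*(-3 + S))/8 = -9/8 + ((16 + S - R)*(-3 + S))/8 = -9/8 + ((-3 + S)*(16 + S - R))/8 = -9/8 + (-3 + S)*(16 + S - R)/8)
(q(-3, -11) + 7*(1 + 0))² = ((-57/8 + 2*(-3) - ⅛*(-11)*(-3 - 3) + (⅛)*(-3)*(-3 - 3)) + 7*(1 + 0))² = ((-57/8 - 6 - ⅛*(-11)*(-6) + (⅛)*(-3)*(-6)) + 7*1)² = ((-57/8 - 6 - 33/4 + 9/4) + 7)² = (-153/8 + 7)² = (-97/8)² = 9409/64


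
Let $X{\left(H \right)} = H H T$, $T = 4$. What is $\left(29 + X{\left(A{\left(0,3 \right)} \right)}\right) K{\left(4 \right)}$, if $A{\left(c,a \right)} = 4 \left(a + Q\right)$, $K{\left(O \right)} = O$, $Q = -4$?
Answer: $372$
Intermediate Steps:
$A{\left(c,a \right)} = -16 + 4 a$ ($A{\left(c,a \right)} = 4 \left(a - 4\right) = 4 \left(-4 + a\right) = -16 + 4 a$)
$X{\left(H \right)} = 4 H^{2}$ ($X{\left(H \right)} = H H 4 = H^{2} \cdot 4 = 4 H^{2}$)
$\left(29 + X{\left(A{\left(0,3 \right)} \right)}\right) K{\left(4 \right)} = \left(29 + 4 \left(-16 + 4 \cdot 3\right)^{2}\right) 4 = \left(29 + 4 \left(-16 + 12\right)^{2}\right) 4 = \left(29 + 4 \left(-4\right)^{2}\right) 4 = \left(29 + 4 \cdot 16\right) 4 = \left(29 + 64\right) 4 = 93 \cdot 4 = 372$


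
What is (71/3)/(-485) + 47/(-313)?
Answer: -90608/455415 ≈ -0.19896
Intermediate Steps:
(71/3)/(-485) + 47/(-313) = (71*(⅓))*(-1/485) + 47*(-1/313) = (71/3)*(-1/485) - 47/313 = -71/1455 - 47/313 = -90608/455415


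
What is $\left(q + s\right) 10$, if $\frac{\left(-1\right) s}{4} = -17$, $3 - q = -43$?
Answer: $1140$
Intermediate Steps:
$q = 46$ ($q = 3 - -43 = 3 + 43 = 46$)
$s = 68$ ($s = \left(-4\right) \left(-17\right) = 68$)
$\left(q + s\right) 10 = \left(46 + 68\right) 10 = 114 \cdot 10 = 1140$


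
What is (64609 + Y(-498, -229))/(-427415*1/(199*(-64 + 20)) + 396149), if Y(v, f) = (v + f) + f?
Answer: 557345668/3469108059 ≈ 0.16066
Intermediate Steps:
Y(v, f) = v + 2*f (Y(v, f) = (f + v) + f = v + 2*f)
(64609 + Y(-498, -229))/(-427415*1/(199*(-64 + 20)) + 396149) = (64609 + (-498 + 2*(-229)))/(-427415*1/(199*(-64 + 20)) + 396149) = (64609 + (-498 - 458))/(-427415/((-44*199)) + 396149) = (64609 - 956)/(-427415/(-8756) + 396149) = 63653/(-427415*(-1/8756) + 396149) = 63653/(427415/8756 + 396149) = 63653/(3469108059/8756) = 63653*(8756/3469108059) = 557345668/3469108059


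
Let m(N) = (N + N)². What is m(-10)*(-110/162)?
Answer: -22000/81 ≈ -271.60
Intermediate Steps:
m(N) = 4*N² (m(N) = (2*N)² = 4*N²)
m(-10)*(-110/162) = (4*(-10)²)*(-110/162) = (4*100)*(-110*1/162) = 400*(-55/81) = -22000/81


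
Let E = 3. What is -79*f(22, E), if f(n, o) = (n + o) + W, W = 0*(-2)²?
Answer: -1975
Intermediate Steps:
W = 0 (W = 0*4 = 0)
f(n, o) = n + o (f(n, o) = (n + o) + 0 = n + o)
-79*f(22, E) = -79*(22 + 3) = -79*25 = -1975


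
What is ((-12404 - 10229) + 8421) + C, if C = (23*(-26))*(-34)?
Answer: 6120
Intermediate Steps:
C = 20332 (C = -598*(-34) = 20332)
((-12404 - 10229) + 8421) + C = ((-12404 - 10229) + 8421) + 20332 = (-22633 + 8421) + 20332 = -14212 + 20332 = 6120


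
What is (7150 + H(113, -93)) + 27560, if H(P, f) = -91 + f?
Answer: 34526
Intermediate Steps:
(7150 + H(113, -93)) + 27560 = (7150 + (-91 - 93)) + 27560 = (7150 - 184) + 27560 = 6966 + 27560 = 34526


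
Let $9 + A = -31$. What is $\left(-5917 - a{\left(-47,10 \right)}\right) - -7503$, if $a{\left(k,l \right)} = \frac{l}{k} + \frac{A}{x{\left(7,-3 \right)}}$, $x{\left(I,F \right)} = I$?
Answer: $\frac{523744}{329} \approx 1591.9$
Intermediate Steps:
$A = -40$ ($A = -9 - 31 = -40$)
$a{\left(k,l \right)} = - \frac{40}{7} + \frac{l}{k}$ ($a{\left(k,l \right)} = \frac{l}{k} - \frac{40}{7} = - \frac{40}{7} + \frac{l}{k}$)
$\left(-5917 - a{\left(-47,10 \right)}\right) - -7503 = \left(-5917 - \left(- \frac{40}{7} + \frac{10}{-47}\right)\right) - -7503 = \left(-5917 - \left(- \frac{40}{7} + 10 \left(- \frac{1}{47}\right)\right)\right) + 7503 = \left(-5917 - \left(- \frac{40}{7} - \frac{10}{47}\right)\right) + 7503 = \left(-5917 - - \frac{1950}{329}\right) + 7503 = \left(-5917 + \frac{1950}{329}\right) + 7503 = - \frac{1944743}{329} + 7503 = \frac{523744}{329}$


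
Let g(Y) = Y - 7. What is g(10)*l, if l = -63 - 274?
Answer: -1011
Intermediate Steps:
l = -337
g(Y) = -7 + Y
g(10)*l = (-7 + 10)*(-337) = 3*(-337) = -1011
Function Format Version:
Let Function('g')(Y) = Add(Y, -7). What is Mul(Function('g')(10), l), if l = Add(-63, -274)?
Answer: -1011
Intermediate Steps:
l = -337
Function('g')(Y) = Add(-7, Y)
Mul(Function('g')(10), l) = Mul(Add(-7, 10), -337) = Mul(3, -337) = -1011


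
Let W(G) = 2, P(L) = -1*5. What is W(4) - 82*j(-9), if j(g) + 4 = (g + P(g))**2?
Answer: -15742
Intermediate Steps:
P(L) = -5
j(g) = -4 + (-5 + g)**2 (j(g) = -4 + (g - 5)**2 = -4 + (-5 + g)**2)
W(4) - 82*j(-9) = 2 - 82*(-4 + (-5 - 9)**2) = 2 - 82*(-4 + (-14)**2) = 2 - 82*(-4 + 196) = 2 - 82*192 = 2 - 15744 = -15742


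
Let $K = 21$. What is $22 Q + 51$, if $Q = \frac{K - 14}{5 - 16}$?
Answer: $37$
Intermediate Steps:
$Q = - \frac{7}{11}$ ($Q = \frac{21 - 14}{5 - 16} = \frac{7}{-11} = 7 \left(- \frac{1}{11}\right) = - \frac{7}{11} \approx -0.63636$)
$22 Q + 51 = 22 \left(- \frac{7}{11}\right) + 51 = -14 + 51 = 37$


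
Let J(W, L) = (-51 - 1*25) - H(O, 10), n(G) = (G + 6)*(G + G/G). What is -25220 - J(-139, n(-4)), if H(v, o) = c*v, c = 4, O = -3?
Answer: -25156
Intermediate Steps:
n(G) = (1 + G)*(6 + G) (n(G) = (6 + G)*(G + 1) = (6 + G)*(1 + G) = (1 + G)*(6 + G))
H(v, o) = 4*v
J(W, L) = -64 (J(W, L) = (-51 - 1*25) - 4*(-3) = (-51 - 25) - 1*(-12) = -76 + 12 = -64)
-25220 - J(-139, n(-4)) = -25220 - 1*(-64) = -25220 + 64 = -25156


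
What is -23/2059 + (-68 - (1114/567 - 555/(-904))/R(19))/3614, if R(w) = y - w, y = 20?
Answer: -117092812831/3814134328368 ≈ -0.030700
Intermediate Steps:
R(w) = 20 - w
-23/2059 + (-68 - (1114/567 - 555/(-904))/R(19))/3614 = -23/2059 + (-68 - (1114/567 - 555/(-904))/(20 - 1*19))/3614 = -23*1/2059 + (-68 - (1114*(1/567) - 555*(-1/904))/(20 - 19))*(1/3614) = -23/2059 + (-68 - (1114/567 + 555/904)/1)*(1/3614) = -23/2059 + (-68 - 1321741/512568)*(1/3614) = -23/2059 - 36176365/512568*1/3614 = -23/2059 - 36176365/1852420752 = -117092812831/3814134328368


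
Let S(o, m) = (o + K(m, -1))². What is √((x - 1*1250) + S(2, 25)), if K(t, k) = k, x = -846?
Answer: I*√2095 ≈ 45.771*I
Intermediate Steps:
S(o, m) = (-1 + o)² (S(o, m) = (o - 1)² = (-1 + o)²)
√((x - 1*1250) + S(2, 25)) = √((-846 - 1*1250) + (-1 + 2)²) = √((-846 - 1250) + 1²) = √(-2096 + 1) = √(-2095) = I*√2095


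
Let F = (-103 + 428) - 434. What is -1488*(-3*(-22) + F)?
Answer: 63984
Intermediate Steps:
F = -109 (F = 325 - 434 = -109)
-1488*(-3*(-22) + F) = -1488*(-3*(-22) - 109) = -1488*(66 - 109) = -1488*(-43) = 63984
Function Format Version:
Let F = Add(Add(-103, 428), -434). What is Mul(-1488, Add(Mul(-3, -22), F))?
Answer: 63984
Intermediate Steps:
F = -109 (F = Add(325, -434) = -109)
Mul(-1488, Add(Mul(-3, -22), F)) = Mul(-1488, Add(Mul(-3, -22), -109)) = Mul(-1488, Add(66, -109)) = Mul(-1488, -43) = 63984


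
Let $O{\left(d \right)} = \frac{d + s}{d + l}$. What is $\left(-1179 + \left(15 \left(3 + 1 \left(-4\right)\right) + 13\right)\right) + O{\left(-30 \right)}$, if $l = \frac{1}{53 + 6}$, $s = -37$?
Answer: $- \frac{2085236}{1769} \approx -1178.8$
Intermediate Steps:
$l = \frac{1}{59} \approx 0.016949$
$O{\left(d \right)} = \frac{-37 + d}{\frac{1}{59} + d}$ ($O{\left(d \right)} = \frac{d - 37}{d + \frac{1}{59}} = \frac{-37 + d}{\frac{1}{59} + d}$)
$\left(-1179 + \left(15 \left(3 + 1 \left(-4\right)\right) + 13\right)\right) + O{\left(-30 \right)} = \left(-1179 + \left(15 \left(3 + 1 \left(-4\right)\right) + 13\right)\right) + \frac{59 \left(-37 - 30\right)}{1 + 59 \left(-30\right)} = \left(-1179 + \left(15 \left(3 - 4\right) + 13\right)\right) + 59 \frac{1}{1 - 1770} \left(-67\right) = \left(-1179 + \left(15 \left(-1\right) + 13\right)\right) + 59 \frac{1}{-1769} \left(-67\right) = \left(-1179 + \left(-15 + 13\right)\right) + 59 \left(- \frac{1}{1769}\right) \left(-67\right) = \left(-1179 - 2\right) + \frac{3953}{1769} = -1181 + \frac{3953}{1769} = - \frac{2085236}{1769}$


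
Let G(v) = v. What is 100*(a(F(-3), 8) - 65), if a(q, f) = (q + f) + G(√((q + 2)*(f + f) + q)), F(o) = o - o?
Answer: -5700 + 400*√2 ≈ -5134.3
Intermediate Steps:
F(o) = 0
a(q, f) = f + q + √(q + 2*f*(2 + q)) (a(q, f) = (q + f) + √((q + 2)*(f + f) + q) = (f + q) + √((2 + q)*(2*f) + q) = (f + q) + √(2*f*(2 + q) + q) = (f + q) + √(q + 2*f*(2 + q)) = f + q + √(q + 2*f*(2 + q)))
100*(a(F(-3), 8) - 65) = 100*((8 + 0 + √(0 + 4*8 + 2*8*0)) - 65) = 100*((8 + 0 + √(0 + 32 + 0)) - 65) = 100*((8 + 0 + √32) - 65) = 100*((8 + 0 + 4*√2) - 65) = 100*((8 + 4*√2) - 65) = 100*(-57 + 4*√2) = -5700 + 400*√2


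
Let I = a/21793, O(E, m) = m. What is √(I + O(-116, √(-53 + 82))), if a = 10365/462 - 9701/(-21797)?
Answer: √(5618369840901104826 + 5351418649034668042756*√29)/73153391234 ≈ 2.3208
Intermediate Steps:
a = 76802589/3356738 (a = 10365*(1/462) - 9701*(-1/21797) = 3455/154 + 9701/21797 = 76802589/3356738 ≈ 22.880)
I = 76802589/73153391234 (I = (76802589/3356738)/21793 = (76802589/3356738)*(1/21793) = 76802589/73153391234 ≈ 0.0010499)
√(I + O(-116, √(-53 + 82))) = √(76802589/73153391234 + √(-53 + 82)) = √(76802589/73153391234 + √29)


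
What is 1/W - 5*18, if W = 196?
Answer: -17639/196 ≈ -89.995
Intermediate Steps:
1/W - 5*18 = 1/196 - 5*18 = 1/196 - 1*90 = 1/196 - 90 = -17639/196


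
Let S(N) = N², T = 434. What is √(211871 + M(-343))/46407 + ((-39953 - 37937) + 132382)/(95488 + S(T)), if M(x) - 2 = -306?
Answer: 13623/70961 + √211567/46407 ≈ 0.20189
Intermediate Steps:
M(x) = -304 (M(x) = 2 - 306 = -304)
√(211871 + M(-343))/46407 + ((-39953 - 37937) + 132382)/(95488 + S(T)) = √(211871 - 304)/46407 + ((-39953 - 37937) + 132382)/(95488 + 434²) = √211567*(1/46407) + (-77890 + 132382)/(95488 + 188356) = √211567/46407 + 54492/283844 = √211567/46407 + 54492*(1/283844) = √211567/46407 + 13623/70961 = 13623/70961 + √211567/46407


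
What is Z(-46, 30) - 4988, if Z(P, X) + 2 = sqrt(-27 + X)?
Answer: -4990 + sqrt(3) ≈ -4988.3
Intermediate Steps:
Z(P, X) = -2 + sqrt(-27 + X)
Z(-46, 30) - 4988 = (-2 + sqrt(-27 + 30)) - 4988 = (-2 + sqrt(3)) - 4988 = -4990 + sqrt(3)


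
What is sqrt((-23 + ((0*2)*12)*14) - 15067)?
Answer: I*sqrt(15090) ≈ 122.84*I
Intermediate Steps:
sqrt((-23 + ((0*2)*12)*14) - 15067) = sqrt((-23 + (0*12)*14) - 15067) = sqrt((-23 + 0*14) - 15067) = sqrt((-23 + 0) - 15067) = sqrt(-23 - 15067) = sqrt(-15090) = I*sqrt(15090)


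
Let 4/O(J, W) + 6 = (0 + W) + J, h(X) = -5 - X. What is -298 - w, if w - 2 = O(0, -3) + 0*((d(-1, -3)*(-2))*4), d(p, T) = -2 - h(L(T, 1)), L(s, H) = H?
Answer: -2696/9 ≈ -299.56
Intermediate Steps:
O(J, W) = 4/(-6 + J + W) (O(J, W) = 4/(-6 + ((0 + W) + J)) = 4/(-6 + (W + J)) = 4/(-6 + (J + W)) = 4/(-6 + J + W))
d(p, T) = 4 (d(p, T) = -2 - (-5 - 1*1) = -2 - (-5 - 1) = -2 - 1*(-6) = -2 + 6 = 4)
w = 14/9 (w = 2 + (4/(-6 + 0 - 3) + 0*((4*(-2))*4)) = 2 + (4/(-9) + 0*(-8*4)) = 2 + (4*(-1/9) + 0*(-32)) = 2 + (-4/9 + 0) = 2 - 4/9 = 14/9 ≈ 1.5556)
-298 - w = -298 - 1*14/9 = -298 - 14/9 = -2696/9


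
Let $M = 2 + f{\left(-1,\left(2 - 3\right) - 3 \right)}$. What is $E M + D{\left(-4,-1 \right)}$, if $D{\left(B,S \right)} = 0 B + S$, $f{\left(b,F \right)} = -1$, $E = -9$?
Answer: $-10$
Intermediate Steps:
$D{\left(B,S \right)} = S$ ($D{\left(B,S \right)} = 0 + S = S$)
$M = 1$ ($M = 2 - 1 = 1$)
$E M + D{\left(-4,-1 \right)} = \left(-9\right) 1 - 1 = -9 - 1 = -10$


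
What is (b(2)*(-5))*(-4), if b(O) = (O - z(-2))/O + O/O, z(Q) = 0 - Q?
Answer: 20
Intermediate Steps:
z(Q) = -Q
b(O) = 1 + (-2 + O)/O (b(O) = (O - (-1)*(-2))/O + O/O = (O - 1*2)/O + 1 = (O - 2)/O + 1 = (-2 + O)/O + 1 = 1 + (-2 + O)/O)
(b(2)*(-5))*(-4) = ((2 - 2/2)*(-5))*(-4) = ((2 - 2*1/2)*(-5))*(-4) = ((2 - 1)*(-5))*(-4) = (1*(-5))*(-4) = -5*(-4) = 20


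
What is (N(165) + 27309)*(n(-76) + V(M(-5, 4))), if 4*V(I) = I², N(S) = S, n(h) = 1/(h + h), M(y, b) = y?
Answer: 686127/4 ≈ 1.7153e+5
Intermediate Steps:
n(h) = 1/(2*h)
V(I) = I²/4
(N(165) + 27309)*(n(-76) + V(M(-5, 4))) = (165 + 27309)*((½)/(-76) + (¼)*(-5)²) = 27474*((½)*(-1/76) + (¼)*25) = 27474*(-1/152 + 25/4) = 27474*(949/152) = 686127/4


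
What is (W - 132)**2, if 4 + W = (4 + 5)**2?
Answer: 3025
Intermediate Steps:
W = 77 (W = -4 + (4 + 5)**2 = -4 + 9**2 = -4 + 81 = 77)
(W - 132)**2 = (77 - 132)**2 = (-55)**2 = 3025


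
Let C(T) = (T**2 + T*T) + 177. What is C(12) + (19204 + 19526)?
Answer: 39195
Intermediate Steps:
C(T) = 177 + 2*T**2 (C(T) = (T**2 + T**2) + 177 = 2*T**2 + 177 = 177 + 2*T**2)
C(12) + (19204 + 19526) = (177 + 2*12**2) + (19204 + 19526) = (177 + 2*144) + 38730 = (177 + 288) + 38730 = 465 + 38730 = 39195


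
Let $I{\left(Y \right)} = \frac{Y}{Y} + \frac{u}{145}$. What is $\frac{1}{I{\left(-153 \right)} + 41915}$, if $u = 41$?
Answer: $\frac{145}{6077861} \approx 2.3857 \cdot 10^{-5}$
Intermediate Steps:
$I{\left(Y \right)} = \frac{186}{145}$ ($I{\left(Y \right)} = \frac{Y}{Y} + \frac{41}{145} = 1 + 41 \cdot \frac{1}{145} = 1 + \frac{41}{145} = \frac{186}{145}$)
$\frac{1}{I{\left(-153 \right)} + 41915} = \frac{1}{\frac{186}{145} + 41915} = \frac{1}{\frac{6077861}{145}} = \frac{145}{6077861}$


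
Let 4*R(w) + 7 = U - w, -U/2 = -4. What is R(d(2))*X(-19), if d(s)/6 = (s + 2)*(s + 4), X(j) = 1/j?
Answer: 143/76 ≈ 1.8816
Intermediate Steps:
U = 8 (U = -2*(-4) = 8)
d(s) = 6*(2 + s)*(4 + s) (d(s) = 6*((s + 2)*(s + 4)) = 6*((2 + s)*(4 + s)) = 6*(2 + s)*(4 + s))
R(w) = ¼ - w/4 (R(w) = -7/4 + (8 - w)/4 = -7/4 + (2 - w/4) = ¼ - w/4)
R(d(2))*X(-19) = (¼ - (48 + 6*2² + 36*2)/4)/(-19) = (¼ - (48 + 6*4 + 72)/4)*(-1/19) = (¼ - (48 + 24 + 72)/4)*(-1/19) = (¼ - ¼*144)*(-1/19) = (¼ - 36)*(-1/19) = -143/4*(-1/19) = 143/76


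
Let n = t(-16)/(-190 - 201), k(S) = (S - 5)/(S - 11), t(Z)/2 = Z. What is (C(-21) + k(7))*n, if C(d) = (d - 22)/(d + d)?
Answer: 352/8211 ≈ 0.042869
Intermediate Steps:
t(Z) = 2*Z
C(d) = (-22 + d)/(2*d) (C(d) = (-22 + d)/((2*d)) = (-22 + d)*(1/(2*d)) = (-22 + d)/(2*d))
k(S) = (-5 + S)/(-11 + S)
n = 32/391 (n = (2*(-16))/(-190 - 201) = -32/(-391) = -32*(-1/391) = 32/391 ≈ 0.081841)
(C(-21) + k(7))*n = ((1/2)*(-22 - 21)/(-21) + (-5 + 7)/(-11 + 7))*(32/391) = ((1/2)*(-1/21)*(-43) + 2/(-4))*(32/391) = (43/42 - 1/4*2)*(32/391) = (43/42 - 1/2)*(32/391) = (11/21)*(32/391) = 352/8211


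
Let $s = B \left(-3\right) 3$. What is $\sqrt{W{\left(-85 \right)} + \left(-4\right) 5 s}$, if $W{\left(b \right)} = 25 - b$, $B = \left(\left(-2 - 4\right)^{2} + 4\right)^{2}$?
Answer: $\sqrt{288110} \approx 536.76$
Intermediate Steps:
$B = 1600$ ($B = \left(\left(-6\right)^{2} + 4\right)^{2} = \left(36 + 4\right)^{2} = 40^{2} = 1600$)
$s = -14400$ ($s = 1600 \left(-3\right) 3 = \left(-4800\right) 3 = -14400$)
$\sqrt{W{\left(-85 \right)} + \left(-4\right) 5 s} = \sqrt{\left(25 - -85\right) + \left(-4\right) 5 \left(-14400\right)} = \sqrt{\left(25 + 85\right) - -288000} = \sqrt{110 + 288000} = \sqrt{288110}$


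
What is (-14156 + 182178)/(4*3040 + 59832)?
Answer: 84011/35996 ≈ 2.3339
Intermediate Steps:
(-14156 + 182178)/(4*3040 + 59832) = 168022/(12160 + 59832) = 168022/71992 = 168022*(1/71992) = 84011/35996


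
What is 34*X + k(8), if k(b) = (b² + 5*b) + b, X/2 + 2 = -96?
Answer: -6552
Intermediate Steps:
X = -196 (X = -4 + 2*(-96) = -4 - 192 = -196)
k(b) = b² + 6*b
34*X + k(8) = 34*(-196) + 8*(6 + 8) = -6664 + 8*14 = -6664 + 112 = -6552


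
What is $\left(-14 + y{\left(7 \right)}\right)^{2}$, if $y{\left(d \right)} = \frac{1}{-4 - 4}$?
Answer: $\frac{12769}{64} \approx 199.52$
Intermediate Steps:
$y{\left(d \right)} = - \frac{1}{8}$ ($y{\left(d \right)} = \frac{1}{-8} = - \frac{1}{8}$)
$\left(-14 + y{\left(7 \right)}\right)^{2} = \left(-14 - \frac{1}{8}\right)^{2} = \left(- \frac{113}{8}\right)^{2} = \frac{12769}{64}$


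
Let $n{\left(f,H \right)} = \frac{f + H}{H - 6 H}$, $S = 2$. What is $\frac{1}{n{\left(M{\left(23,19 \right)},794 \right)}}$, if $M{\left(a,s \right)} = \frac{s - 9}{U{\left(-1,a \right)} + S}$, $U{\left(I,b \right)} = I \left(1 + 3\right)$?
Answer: $- \frac{3970}{789} \approx -5.0317$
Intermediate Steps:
$U{\left(I,b \right)} = 4 I$ ($U{\left(I,b \right)} = I 4 = 4 I$)
$M{\left(a,s \right)} = \frac{9}{2} - \frac{s}{2}$ ($M{\left(a,s \right)} = \frac{s - 9}{4 \left(-1\right) + 2} = \frac{-9 + s}{-4 + 2} = \frac{-9 + s}{-2} = \left(-9 + s\right) \left(- \frac{1}{2}\right) = \frac{9}{2} - \frac{s}{2}$)
$n{\left(f,H \right)} = - \frac{H + f}{5 H}$ ($n{\left(f,H \right)} = \frac{H + f}{\left(-5\right) H} = \left(H + f\right) \left(- \frac{1}{5 H}\right) = - \frac{H + f}{5 H}$)
$\frac{1}{n{\left(M{\left(23,19 \right)},794 \right)}} = \frac{1}{\frac{1}{5} \cdot \frac{1}{794} \left(\left(-1\right) 794 - \left(\frac{9}{2} - \frac{19}{2}\right)\right)} = \frac{1}{\frac{1}{5} \cdot \frac{1}{794} \left(-794 - \left(\frac{9}{2} - \frac{19}{2}\right)\right)} = \frac{1}{\frac{1}{5} \cdot \frac{1}{794} \left(-794 - -5\right)} = \frac{1}{\frac{1}{5} \cdot \frac{1}{794} \left(-794 + 5\right)} = \frac{1}{\frac{1}{5} \cdot \frac{1}{794} \left(-789\right)} = \frac{1}{- \frac{789}{3970}} = - \frac{3970}{789}$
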